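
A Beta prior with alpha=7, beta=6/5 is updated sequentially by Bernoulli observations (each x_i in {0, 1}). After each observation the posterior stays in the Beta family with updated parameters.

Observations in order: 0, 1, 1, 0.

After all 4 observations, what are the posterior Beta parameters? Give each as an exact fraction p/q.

obs 1: x=0 → posterior Beta(7, 11/5)
obs 2: x=1 → posterior Beta(8, 11/5)
obs 3: x=1 → posterior Beta(9, 11/5)
obs 4: x=0 → posterior Beta(9, 16/5)

alpha=9, beta=16/5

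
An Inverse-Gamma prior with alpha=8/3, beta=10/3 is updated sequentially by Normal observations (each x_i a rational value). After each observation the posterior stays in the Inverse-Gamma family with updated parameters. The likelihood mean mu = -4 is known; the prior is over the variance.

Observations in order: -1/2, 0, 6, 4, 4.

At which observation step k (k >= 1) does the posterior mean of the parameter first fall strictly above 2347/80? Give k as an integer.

k = 5

obs 1: x=-1/2 → posterior Inverse-Gamma(19/6, 227/24)
obs 2: x=0 → posterior Inverse-Gamma(11/3, 419/24)
obs 3: x=6 → posterior Inverse-Gamma(25/6, 1619/24)
obs 4: x=4 → posterior Inverse-Gamma(14/3, 2387/24)
obs 5: x=4 → posterior Inverse-Gamma(31/6, 3155/24)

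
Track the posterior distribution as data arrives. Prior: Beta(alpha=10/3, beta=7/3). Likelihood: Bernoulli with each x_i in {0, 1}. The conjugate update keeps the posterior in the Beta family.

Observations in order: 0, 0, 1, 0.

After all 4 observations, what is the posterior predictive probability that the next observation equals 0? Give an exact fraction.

16/29

obs 1: x=0 → posterior Beta(10/3, 10/3)
obs 2: x=0 → posterior Beta(10/3, 13/3)
obs 3: x=1 → posterior Beta(13/3, 13/3)
obs 4: x=0 → posterior Beta(13/3, 16/3)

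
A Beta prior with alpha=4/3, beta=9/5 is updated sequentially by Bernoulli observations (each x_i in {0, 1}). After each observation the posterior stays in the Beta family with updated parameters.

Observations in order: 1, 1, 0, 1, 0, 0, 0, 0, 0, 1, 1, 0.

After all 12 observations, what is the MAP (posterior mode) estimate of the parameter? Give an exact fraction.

80/197

obs 1: x=1 → posterior Beta(7/3, 9/5)
obs 2: x=1 → posterior Beta(10/3, 9/5)
obs 3: x=0 → posterior Beta(10/3, 14/5)
obs 4: x=1 → posterior Beta(13/3, 14/5)
obs 5: x=0 → posterior Beta(13/3, 19/5)
obs 6: x=0 → posterior Beta(13/3, 24/5)
obs 7: x=0 → posterior Beta(13/3, 29/5)
obs 8: x=0 → posterior Beta(13/3, 34/5)
obs 9: x=0 → posterior Beta(13/3, 39/5)
obs 10: x=1 → posterior Beta(16/3, 39/5)
obs 11: x=1 → posterior Beta(19/3, 39/5)
obs 12: x=0 → posterior Beta(19/3, 44/5)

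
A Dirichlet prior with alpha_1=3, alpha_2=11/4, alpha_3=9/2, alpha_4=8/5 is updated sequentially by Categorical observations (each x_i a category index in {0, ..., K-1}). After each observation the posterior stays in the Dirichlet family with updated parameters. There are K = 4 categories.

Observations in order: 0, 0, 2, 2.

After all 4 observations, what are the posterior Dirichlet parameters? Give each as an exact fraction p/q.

obs 1: x=0 → posterior Dirichlet(4, 11/4, 9/2, 8/5)
obs 2: x=0 → posterior Dirichlet(5, 11/4, 9/2, 8/5)
obs 3: x=2 → posterior Dirichlet(5, 11/4, 11/2, 8/5)
obs 4: x=2 → posterior Dirichlet(5, 11/4, 13/2, 8/5)

alpha_1=5, alpha_2=11/4, alpha_3=13/2, alpha_4=8/5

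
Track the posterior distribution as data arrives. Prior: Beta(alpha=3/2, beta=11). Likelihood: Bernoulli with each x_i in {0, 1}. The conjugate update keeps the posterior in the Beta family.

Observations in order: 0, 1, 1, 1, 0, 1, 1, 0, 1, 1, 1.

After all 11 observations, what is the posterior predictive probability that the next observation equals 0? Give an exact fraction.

obs 1: x=0 → posterior Beta(3/2, 12)
obs 2: x=1 → posterior Beta(5/2, 12)
obs 3: x=1 → posterior Beta(7/2, 12)
obs 4: x=1 → posterior Beta(9/2, 12)
obs 5: x=0 → posterior Beta(9/2, 13)
obs 6: x=1 → posterior Beta(11/2, 13)
obs 7: x=1 → posterior Beta(13/2, 13)
obs 8: x=0 → posterior Beta(13/2, 14)
obs 9: x=1 → posterior Beta(15/2, 14)
obs 10: x=1 → posterior Beta(17/2, 14)
obs 11: x=1 → posterior Beta(19/2, 14)

28/47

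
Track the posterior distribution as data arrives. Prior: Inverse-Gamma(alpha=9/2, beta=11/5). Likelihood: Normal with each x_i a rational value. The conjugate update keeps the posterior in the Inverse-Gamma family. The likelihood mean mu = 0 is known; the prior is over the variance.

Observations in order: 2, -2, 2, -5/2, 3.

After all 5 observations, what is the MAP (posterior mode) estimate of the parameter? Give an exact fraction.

obs 1: x=2 → posterior Inverse-Gamma(5, 21/5)
obs 2: x=-2 → posterior Inverse-Gamma(11/2, 31/5)
obs 3: x=2 → posterior Inverse-Gamma(6, 41/5)
obs 4: x=-5/2 → posterior Inverse-Gamma(13/2, 453/40)
obs 5: x=3 → posterior Inverse-Gamma(7, 633/40)

633/320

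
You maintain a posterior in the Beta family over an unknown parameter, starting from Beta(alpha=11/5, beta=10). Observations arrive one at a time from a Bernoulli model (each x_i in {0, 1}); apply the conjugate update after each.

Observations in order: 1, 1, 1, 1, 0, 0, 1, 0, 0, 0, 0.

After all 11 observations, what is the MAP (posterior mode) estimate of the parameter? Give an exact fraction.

obs 1: x=1 → posterior Beta(16/5, 10)
obs 2: x=1 → posterior Beta(21/5, 10)
obs 3: x=1 → posterior Beta(26/5, 10)
obs 4: x=1 → posterior Beta(31/5, 10)
obs 5: x=0 → posterior Beta(31/5, 11)
obs 6: x=0 → posterior Beta(31/5, 12)
obs 7: x=1 → posterior Beta(36/5, 12)
obs 8: x=0 → posterior Beta(36/5, 13)
obs 9: x=0 → posterior Beta(36/5, 14)
obs 10: x=0 → posterior Beta(36/5, 15)
obs 11: x=0 → posterior Beta(36/5, 16)

31/106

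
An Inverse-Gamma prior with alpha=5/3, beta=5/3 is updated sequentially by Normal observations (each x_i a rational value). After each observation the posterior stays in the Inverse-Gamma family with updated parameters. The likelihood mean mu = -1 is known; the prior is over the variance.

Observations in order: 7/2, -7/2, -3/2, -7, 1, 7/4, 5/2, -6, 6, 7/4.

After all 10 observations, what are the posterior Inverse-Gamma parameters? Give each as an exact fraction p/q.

obs 1: x=7/2 → posterior Inverse-Gamma(13/6, 283/24)
obs 2: x=-7/2 → posterior Inverse-Gamma(8/3, 179/12)
obs 3: x=-3/2 → posterior Inverse-Gamma(19/6, 361/24)
obs 4: x=-7 → posterior Inverse-Gamma(11/3, 793/24)
obs 5: x=1 → posterior Inverse-Gamma(25/6, 841/24)
obs 6: x=7/4 → posterior Inverse-Gamma(14/3, 3727/96)
obs 7: x=5/2 → posterior Inverse-Gamma(31/6, 4315/96)
obs 8: x=-6 → posterior Inverse-Gamma(17/3, 5515/96)
obs 9: x=6 → posterior Inverse-Gamma(37/6, 7867/96)
obs 10: x=7/4 → posterior Inverse-Gamma(20/3, 4115/48)

alpha=20/3, beta=4115/48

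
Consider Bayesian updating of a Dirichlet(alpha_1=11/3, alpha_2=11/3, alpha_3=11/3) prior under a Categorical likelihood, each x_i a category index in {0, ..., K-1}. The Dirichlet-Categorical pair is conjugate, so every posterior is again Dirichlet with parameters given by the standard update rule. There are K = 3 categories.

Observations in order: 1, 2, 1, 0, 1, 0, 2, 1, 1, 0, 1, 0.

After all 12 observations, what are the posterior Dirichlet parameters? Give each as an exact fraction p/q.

alpha_1=23/3, alpha_2=29/3, alpha_3=17/3

obs 1: x=1 → posterior Dirichlet(11/3, 14/3, 11/3)
obs 2: x=2 → posterior Dirichlet(11/3, 14/3, 14/3)
obs 3: x=1 → posterior Dirichlet(11/3, 17/3, 14/3)
obs 4: x=0 → posterior Dirichlet(14/3, 17/3, 14/3)
obs 5: x=1 → posterior Dirichlet(14/3, 20/3, 14/3)
obs 6: x=0 → posterior Dirichlet(17/3, 20/3, 14/3)
obs 7: x=2 → posterior Dirichlet(17/3, 20/3, 17/3)
obs 8: x=1 → posterior Dirichlet(17/3, 23/3, 17/3)
obs 9: x=1 → posterior Dirichlet(17/3, 26/3, 17/3)
obs 10: x=0 → posterior Dirichlet(20/3, 26/3, 17/3)
obs 11: x=1 → posterior Dirichlet(20/3, 29/3, 17/3)
obs 12: x=0 → posterior Dirichlet(23/3, 29/3, 17/3)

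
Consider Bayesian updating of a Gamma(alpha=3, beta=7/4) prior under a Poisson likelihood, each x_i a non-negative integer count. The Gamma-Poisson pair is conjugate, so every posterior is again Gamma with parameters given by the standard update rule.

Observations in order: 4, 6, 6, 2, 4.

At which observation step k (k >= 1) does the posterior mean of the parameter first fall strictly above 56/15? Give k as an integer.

obs 1: x=4 → posterior Gamma(7, 11/4)
obs 2: x=6 → posterior Gamma(13, 15/4)
obs 3: x=6 → posterior Gamma(19, 19/4)
obs 4: x=2 → posterior Gamma(21, 23/4)
obs 5: x=4 → posterior Gamma(25, 27/4)

k = 3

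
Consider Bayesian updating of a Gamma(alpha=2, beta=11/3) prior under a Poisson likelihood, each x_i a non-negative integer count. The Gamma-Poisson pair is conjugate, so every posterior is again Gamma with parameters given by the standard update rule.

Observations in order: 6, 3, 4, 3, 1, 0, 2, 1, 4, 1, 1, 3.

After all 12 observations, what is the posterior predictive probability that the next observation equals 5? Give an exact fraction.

obs 1: x=6 → posterior Gamma(8, 14/3)
obs 2: x=3 → posterior Gamma(11, 17/3)
obs 3: x=4 → posterior Gamma(15, 20/3)
obs 4: x=3 → posterior Gamma(18, 23/3)
obs 5: x=1 → posterior Gamma(19, 26/3)
obs 6: x=0 → posterior Gamma(19, 29/3)
obs 7: x=2 → posterior Gamma(21, 32/3)
obs 8: x=1 → posterior Gamma(22, 35/3)
obs 9: x=4 → posterior Gamma(26, 38/3)
obs 10: x=1 → posterior Gamma(27, 41/3)
obs 11: x=1 → posterior Gamma(28, 44/3)
obs 12: x=3 → posterior Gamma(31, 47/3)

67443672369381611191346990158509514680961838753336702553591/1818989403545856475830078125000000000000000000000000000000000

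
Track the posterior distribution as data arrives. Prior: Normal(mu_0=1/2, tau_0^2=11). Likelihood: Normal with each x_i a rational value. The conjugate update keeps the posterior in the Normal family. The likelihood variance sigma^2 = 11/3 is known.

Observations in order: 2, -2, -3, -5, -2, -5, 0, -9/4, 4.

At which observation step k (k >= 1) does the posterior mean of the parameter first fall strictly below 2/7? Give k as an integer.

k = 2

obs 1: x=2 → posterior Normal(13/8, 11/4)
obs 2: x=-2 → posterior Normal(1/14, 11/7)
obs 3: x=-3 → posterior Normal(-17/20, 11/10)
obs 4: x=-5 → posterior Normal(-47/26, 11/13)
obs 5: x=-2 → posterior Normal(-59/32, 11/16)
obs 6: x=-5 → posterior Normal(-89/38, 11/19)
obs 7: x=0 → posterior Normal(-89/44, 1/2)
obs 8: x=-9/4 → posterior Normal(-41/20, 11/25)
obs 9: x=4 → posterior Normal(-157/112, 11/28)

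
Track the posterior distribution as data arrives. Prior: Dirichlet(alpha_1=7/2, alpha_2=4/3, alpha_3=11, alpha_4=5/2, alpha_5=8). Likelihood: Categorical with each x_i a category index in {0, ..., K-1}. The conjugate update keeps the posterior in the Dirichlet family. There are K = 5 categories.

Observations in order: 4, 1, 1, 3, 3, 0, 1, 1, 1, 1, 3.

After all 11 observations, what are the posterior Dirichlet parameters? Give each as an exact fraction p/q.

obs 1: x=4 → posterior Dirichlet(7/2, 4/3, 11, 5/2, 9)
obs 2: x=1 → posterior Dirichlet(7/2, 7/3, 11, 5/2, 9)
obs 3: x=1 → posterior Dirichlet(7/2, 10/3, 11, 5/2, 9)
obs 4: x=3 → posterior Dirichlet(7/2, 10/3, 11, 7/2, 9)
obs 5: x=3 → posterior Dirichlet(7/2, 10/3, 11, 9/2, 9)
obs 6: x=0 → posterior Dirichlet(9/2, 10/3, 11, 9/2, 9)
obs 7: x=1 → posterior Dirichlet(9/2, 13/3, 11, 9/2, 9)
obs 8: x=1 → posterior Dirichlet(9/2, 16/3, 11, 9/2, 9)
obs 9: x=1 → posterior Dirichlet(9/2, 19/3, 11, 9/2, 9)
obs 10: x=1 → posterior Dirichlet(9/2, 22/3, 11, 9/2, 9)
obs 11: x=3 → posterior Dirichlet(9/2, 22/3, 11, 11/2, 9)

alpha_1=9/2, alpha_2=22/3, alpha_3=11, alpha_4=11/2, alpha_5=9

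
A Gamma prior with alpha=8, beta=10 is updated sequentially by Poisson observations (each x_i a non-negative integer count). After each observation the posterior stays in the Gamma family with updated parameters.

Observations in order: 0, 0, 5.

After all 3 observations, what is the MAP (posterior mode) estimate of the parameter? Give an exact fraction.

12/13

obs 1: x=0 → posterior Gamma(8, 11)
obs 2: x=0 → posterior Gamma(8, 12)
obs 3: x=5 → posterior Gamma(13, 13)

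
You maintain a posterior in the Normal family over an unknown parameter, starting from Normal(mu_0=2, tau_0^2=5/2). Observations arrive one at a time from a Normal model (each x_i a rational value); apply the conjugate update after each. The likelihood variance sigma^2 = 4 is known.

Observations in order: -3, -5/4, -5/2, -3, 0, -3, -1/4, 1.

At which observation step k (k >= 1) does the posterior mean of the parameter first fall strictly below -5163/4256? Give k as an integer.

k = 6

obs 1: x=-3 → posterior Normal(1/13, 20/13)
obs 2: x=-5/4 → posterior Normal(-7/24, 10/9)
obs 3: x=-5/2 → posterior Normal(-71/92, 20/23)
obs 4: x=-3 → posterior Normal(-131/112, 5/7)
obs 5: x=0 → posterior Normal(-131/132, 20/33)
obs 6: x=-3 → posterior Normal(-191/152, 10/19)
obs 7: x=-1/4 → posterior Normal(-49/43, 20/43)
obs 8: x=1 → posterior Normal(-11/12, 5/12)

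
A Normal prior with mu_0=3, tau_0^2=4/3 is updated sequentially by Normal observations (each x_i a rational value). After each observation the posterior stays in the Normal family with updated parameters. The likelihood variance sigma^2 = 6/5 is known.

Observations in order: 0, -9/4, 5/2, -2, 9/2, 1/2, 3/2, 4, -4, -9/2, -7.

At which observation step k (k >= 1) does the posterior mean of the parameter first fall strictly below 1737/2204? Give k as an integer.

obs 1: x=0 → posterior Normal(27/19, 12/19)
obs 2: x=-9/4 → posterior Normal(9/58, 12/29)
obs 3: x=5/2 → posterior Normal(59/78, 4/13)
obs 4: x=-2 → posterior Normal(19/98, 12/49)
obs 5: x=9/2 → posterior Normal(109/118, 12/59)
obs 6: x=1/2 → posterior Normal(119/138, 4/23)
obs 7: x=3/2 → posterior Normal(149/158, 12/79)
obs 8: x=4 → posterior Normal(229/178, 12/89)
obs 9: x=-4 → posterior Normal(149/198, 4/33)
obs 10: x=-9/2 → posterior Normal(59/218, 12/109)
obs 11: x=-7 → posterior Normal(-81/238, 12/119)

k = 2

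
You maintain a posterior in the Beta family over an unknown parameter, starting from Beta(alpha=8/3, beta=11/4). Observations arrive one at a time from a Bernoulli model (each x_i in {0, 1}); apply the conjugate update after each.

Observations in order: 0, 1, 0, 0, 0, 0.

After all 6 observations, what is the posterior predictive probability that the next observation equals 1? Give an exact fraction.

obs 1: x=0 → posterior Beta(8/3, 15/4)
obs 2: x=1 → posterior Beta(11/3, 15/4)
obs 3: x=0 → posterior Beta(11/3, 19/4)
obs 4: x=0 → posterior Beta(11/3, 23/4)
obs 5: x=0 → posterior Beta(11/3, 27/4)
obs 6: x=0 → posterior Beta(11/3, 31/4)

44/137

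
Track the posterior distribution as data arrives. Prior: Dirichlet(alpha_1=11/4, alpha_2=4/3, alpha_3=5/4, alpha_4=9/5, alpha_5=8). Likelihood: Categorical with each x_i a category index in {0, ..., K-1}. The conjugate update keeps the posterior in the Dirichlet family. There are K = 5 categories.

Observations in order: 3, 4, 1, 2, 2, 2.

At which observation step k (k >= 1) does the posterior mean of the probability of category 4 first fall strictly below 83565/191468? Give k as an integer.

obs 1: x=3 → posterior Dirichlet(11/4, 4/3, 5/4, 14/5, 8)
obs 2: x=4 → posterior Dirichlet(11/4, 4/3, 5/4, 14/5, 9)
obs 3: x=1 → posterior Dirichlet(11/4, 7/3, 5/4, 14/5, 9)
obs 4: x=2 → posterior Dirichlet(11/4, 7/3, 9/4, 14/5, 9)
obs 5: x=2 → posterior Dirichlet(11/4, 7/3, 13/4, 14/5, 9)
obs 6: x=2 → posterior Dirichlet(11/4, 7/3, 17/4, 14/5, 9)

k = 6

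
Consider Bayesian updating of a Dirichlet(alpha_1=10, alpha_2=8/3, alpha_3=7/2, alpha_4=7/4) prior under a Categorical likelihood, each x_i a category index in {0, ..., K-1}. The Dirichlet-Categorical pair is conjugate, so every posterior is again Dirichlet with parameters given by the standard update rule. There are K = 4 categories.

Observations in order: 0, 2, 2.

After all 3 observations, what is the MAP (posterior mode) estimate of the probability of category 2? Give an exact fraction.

54/203

obs 1: x=0 → posterior Dirichlet(11, 8/3, 7/2, 7/4)
obs 2: x=2 → posterior Dirichlet(11, 8/3, 9/2, 7/4)
obs 3: x=2 → posterior Dirichlet(11, 8/3, 11/2, 7/4)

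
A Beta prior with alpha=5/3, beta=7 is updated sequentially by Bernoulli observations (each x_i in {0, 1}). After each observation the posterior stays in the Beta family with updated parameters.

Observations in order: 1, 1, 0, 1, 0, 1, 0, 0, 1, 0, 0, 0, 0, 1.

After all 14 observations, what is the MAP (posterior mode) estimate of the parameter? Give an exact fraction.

10/31

obs 1: x=1 → posterior Beta(8/3, 7)
obs 2: x=1 → posterior Beta(11/3, 7)
obs 3: x=0 → posterior Beta(11/3, 8)
obs 4: x=1 → posterior Beta(14/3, 8)
obs 5: x=0 → posterior Beta(14/3, 9)
obs 6: x=1 → posterior Beta(17/3, 9)
obs 7: x=0 → posterior Beta(17/3, 10)
obs 8: x=0 → posterior Beta(17/3, 11)
obs 9: x=1 → posterior Beta(20/3, 11)
obs 10: x=0 → posterior Beta(20/3, 12)
obs 11: x=0 → posterior Beta(20/3, 13)
obs 12: x=0 → posterior Beta(20/3, 14)
obs 13: x=0 → posterior Beta(20/3, 15)
obs 14: x=1 → posterior Beta(23/3, 15)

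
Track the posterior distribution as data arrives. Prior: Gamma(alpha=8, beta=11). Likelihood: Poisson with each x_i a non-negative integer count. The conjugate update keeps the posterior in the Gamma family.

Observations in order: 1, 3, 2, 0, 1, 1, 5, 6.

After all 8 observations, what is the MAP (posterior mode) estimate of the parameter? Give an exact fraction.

obs 1: x=1 → posterior Gamma(9, 12)
obs 2: x=3 → posterior Gamma(12, 13)
obs 3: x=2 → posterior Gamma(14, 14)
obs 4: x=0 → posterior Gamma(14, 15)
obs 5: x=1 → posterior Gamma(15, 16)
obs 6: x=1 → posterior Gamma(16, 17)
obs 7: x=5 → posterior Gamma(21, 18)
obs 8: x=6 → posterior Gamma(27, 19)

26/19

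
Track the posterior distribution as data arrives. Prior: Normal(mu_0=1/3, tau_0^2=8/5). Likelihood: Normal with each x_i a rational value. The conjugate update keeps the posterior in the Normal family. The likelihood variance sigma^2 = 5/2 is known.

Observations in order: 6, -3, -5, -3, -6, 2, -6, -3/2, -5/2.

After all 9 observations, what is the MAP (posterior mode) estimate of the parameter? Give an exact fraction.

obs 1: x=6 → posterior Normal(313/123, 40/41)
obs 2: x=-3 → posterior Normal(169/171, 40/57)
obs 3: x=-5 → posterior Normal(-71/219, 40/73)
obs 4: x=-3 → posterior Normal(-215/267, 40/89)
obs 5: x=-6 → posterior Normal(-503/315, 8/21)
obs 6: x=2 → posterior Normal(-37/33, 40/121)
obs 7: x=-6 → posterior Normal(-695/411, 40/137)
obs 8: x=-3/2 → posterior Normal(-767/459, 40/153)
obs 9: x=-5/2 → posterior Normal(-887/507, 40/169)

-887/507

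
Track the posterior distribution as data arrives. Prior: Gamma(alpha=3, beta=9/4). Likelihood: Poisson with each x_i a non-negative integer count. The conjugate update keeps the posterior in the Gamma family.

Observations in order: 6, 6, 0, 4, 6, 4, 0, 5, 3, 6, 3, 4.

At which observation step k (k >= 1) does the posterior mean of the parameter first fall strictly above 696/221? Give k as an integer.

k = 2

obs 1: x=6 → posterior Gamma(9, 13/4)
obs 2: x=6 → posterior Gamma(15, 17/4)
obs 3: x=0 → posterior Gamma(15, 21/4)
obs 4: x=4 → posterior Gamma(19, 25/4)
obs 5: x=6 → posterior Gamma(25, 29/4)
obs 6: x=4 → posterior Gamma(29, 33/4)
obs 7: x=0 → posterior Gamma(29, 37/4)
obs 8: x=5 → posterior Gamma(34, 41/4)
obs 9: x=3 → posterior Gamma(37, 45/4)
obs 10: x=6 → posterior Gamma(43, 49/4)
obs 11: x=3 → posterior Gamma(46, 53/4)
obs 12: x=4 → posterior Gamma(50, 57/4)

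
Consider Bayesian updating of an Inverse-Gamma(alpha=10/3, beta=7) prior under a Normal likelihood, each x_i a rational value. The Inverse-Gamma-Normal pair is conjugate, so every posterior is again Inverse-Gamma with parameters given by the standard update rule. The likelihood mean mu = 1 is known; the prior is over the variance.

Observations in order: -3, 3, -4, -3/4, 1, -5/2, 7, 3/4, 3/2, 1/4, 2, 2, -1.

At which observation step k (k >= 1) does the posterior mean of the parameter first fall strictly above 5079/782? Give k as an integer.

obs 1: x=-3 → posterior Inverse-Gamma(23/6, 15)
obs 2: x=3 → posterior Inverse-Gamma(13/3, 17)
obs 3: x=-4 → posterior Inverse-Gamma(29/6, 59/2)
obs 4: x=-3/4 → posterior Inverse-Gamma(16/3, 993/32)
obs 5: x=1 → posterior Inverse-Gamma(35/6, 993/32)
obs 6: x=-5/2 → posterior Inverse-Gamma(19/3, 1189/32)
obs 7: x=7 → posterior Inverse-Gamma(41/6, 1765/32)
obs 8: x=3/4 → posterior Inverse-Gamma(22/3, 883/16)
obs 9: x=3/2 → posterior Inverse-Gamma(47/6, 885/16)
obs 10: x=1/4 → posterior Inverse-Gamma(25/3, 1779/32)
obs 11: x=2 → posterior Inverse-Gamma(53/6, 1795/32)
obs 12: x=2 → posterior Inverse-Gamma(28/3, 1811/32)
obs 13: x=-1 → posterior Inverse-Gamma(59/6, 1875/32)

k = 3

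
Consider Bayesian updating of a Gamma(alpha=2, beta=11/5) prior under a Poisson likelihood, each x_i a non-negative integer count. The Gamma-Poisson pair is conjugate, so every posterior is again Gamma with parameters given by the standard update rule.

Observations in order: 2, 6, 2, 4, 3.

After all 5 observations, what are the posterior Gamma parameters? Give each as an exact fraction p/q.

obs 1: x=2 → posterior Gamma(4, 16/5)
obs 2: x=6 → posterior Gamma(10, 21/5)
obs 3: x=2 → posterior Gamma(12, 26/5)
obs 4: x=4 → posterior Gamma(16, 31/5)
obs 5: x=3 → posterior Gamma(19, 36/5)

alpha=19, beta=36/5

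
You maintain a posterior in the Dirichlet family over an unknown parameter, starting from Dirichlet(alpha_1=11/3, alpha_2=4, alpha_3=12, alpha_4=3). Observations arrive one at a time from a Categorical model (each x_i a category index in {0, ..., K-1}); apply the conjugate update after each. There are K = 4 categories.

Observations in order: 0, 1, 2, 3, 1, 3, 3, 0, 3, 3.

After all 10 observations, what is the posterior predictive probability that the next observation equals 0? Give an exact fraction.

17/98

obs 1: x=0 → posterior Dirichlet(14/3, 4, 12, 3)
obs 2: x=1 → posterior Dirichlet(14/3, 5, 12, 3)
obs 3: x=2 → posterior Dirichlet(14/3, 5, 13, 3)
obs 4: x=3 → posterior Dirichlet(14/3, 5, 13, 4)
obs 5: x=1 → posterior Dirichlet(14/3, 6, 13, 4)
obs 6: x=3 → posterior Dirichlet(14/3, 6, 13, 5)
obs 7: x=3 → posterior Dirichlet(14/3, 6, 13, 6)
obs 8: x=0 → posterior Dirichlet(17/3, 6, 13, 6)
obs 9: x=3 → posterior Dirichlet(17/3, 6, 13, 7)
obs 10: x=3 → posterior Dirichlet(17/3, 6, 13, 8)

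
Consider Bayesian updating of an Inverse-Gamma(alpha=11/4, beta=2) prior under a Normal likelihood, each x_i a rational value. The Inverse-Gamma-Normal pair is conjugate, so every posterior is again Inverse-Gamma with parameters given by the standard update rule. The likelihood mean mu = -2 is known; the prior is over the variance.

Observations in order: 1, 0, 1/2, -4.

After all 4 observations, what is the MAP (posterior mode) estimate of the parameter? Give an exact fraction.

obs 1: x=1 → posterior Inverse-Gamma(13/4, 13/2)
obs 2: x=0 → posterior Inverse-Gamma(15/4, 17/2)
obs 3: x=1/2 → posterior Inverse-Gamma(17/4, 93/8)
obs 4: x=-4 → posterior Inverse-Gamma(19/4, 109/8)

109/46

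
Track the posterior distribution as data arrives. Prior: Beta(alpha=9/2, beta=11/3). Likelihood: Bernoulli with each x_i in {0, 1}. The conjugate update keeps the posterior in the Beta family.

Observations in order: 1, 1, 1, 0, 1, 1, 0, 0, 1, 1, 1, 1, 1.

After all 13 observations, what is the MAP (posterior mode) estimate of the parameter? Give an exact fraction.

obs 1: x=1 → posterior Beta(11/2, 11/3)
obs 2: x=1 → posterior Beta(13/2, 11/3)
obs 3: x=1 → posterior Beta(15/2, 11/3)
obs 4: x=0 → posterior Beta(15/2, 14/3)
obs 5: x=1 → posterior Beta(17/2, 14/3)
obs 6: x=1 → posterior Beta(19/2, 14/3)
obs 7: x=0 → posterior Beta(19/2, 17/3)
obs 8: x=0 → posterior Beta(19/2, 20/3)
obs 9: x=1 → posterior Beta(21/2, 20/3)
obs 10: x=1 → posterior Beta(23/2, 20/3)
obs 11: x=1 → posterior Beta(25/2, 20/3)
obs 12: x=1 → posterior Beta(27/2, 20/3)
obs 13: x=1 → posterior Beta(29/2, 20/3)

81/115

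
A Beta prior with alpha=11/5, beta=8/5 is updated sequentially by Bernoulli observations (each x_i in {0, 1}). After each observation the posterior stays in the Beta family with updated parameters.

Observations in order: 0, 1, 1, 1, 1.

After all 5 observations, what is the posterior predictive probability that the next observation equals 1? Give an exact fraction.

obs 1: x=0 → posterior Beta(11/5, 13/5)
obs 2: x=1 → posterior Beta(16/5, 13/5)
obs 3: x=1 → posterior Beta(21/5, 13/5)
obs 4: x=1 → posterior Beta(26/5, 13/5)
obs 5: x=1 → posterior Beta(31/5, 13/5)

31/44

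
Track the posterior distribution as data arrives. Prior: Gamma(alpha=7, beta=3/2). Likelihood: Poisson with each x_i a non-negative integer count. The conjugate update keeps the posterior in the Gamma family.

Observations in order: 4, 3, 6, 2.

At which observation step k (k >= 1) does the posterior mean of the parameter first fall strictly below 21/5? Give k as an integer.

obs 1: x=4 → posterior Gamma(11, 5/2)
obs 2: x=3 → posterior Gamma(14, 7/2)
obs 3: x=6 → posterior Gamma(20, 9/2)
obs 4: x=2 → posterior Gamma(22, 11/2)

k = 2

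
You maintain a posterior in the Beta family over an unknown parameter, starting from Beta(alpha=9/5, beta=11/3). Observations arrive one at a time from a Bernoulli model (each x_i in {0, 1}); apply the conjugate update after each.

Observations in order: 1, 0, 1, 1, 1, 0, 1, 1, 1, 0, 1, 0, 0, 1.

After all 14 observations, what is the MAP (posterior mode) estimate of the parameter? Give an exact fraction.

obs 1: x=1 → posterior Beta(14/5, 11/3)
obs 2: x=0 → posterior Beta(14/5, 14/3)
obs 3: x=1 → posterior Beta(19/5, 14/3)
obs 4: x=1 → posterior Beta(24/5, 14/3)
obs 5: x=1 → posterior Beta(29/5, 14/3)
obs 6: x=0 → posterior Beta(29/5, 17/3)
obs 7: x=1 → posterior Beta(34/5, 17/3)
obs 8: x=1 → posterior Beta(39/5, 17/3)
obs 9: x=1 → posterior Beta(44/5, 17/3)
obs 10: x=0 → posterior Beta(44/5, 20/3)
obs 11: x=1 → posterior Beta(49/5, 20/3)
obs 12: x=0 → posterior Beta(49/5, 23/3)
obs 13: x=0 → posterior Beta(49/5, 26/3)
obs 14: x=1 → posterior Beta(54/5, 26/3)

147/262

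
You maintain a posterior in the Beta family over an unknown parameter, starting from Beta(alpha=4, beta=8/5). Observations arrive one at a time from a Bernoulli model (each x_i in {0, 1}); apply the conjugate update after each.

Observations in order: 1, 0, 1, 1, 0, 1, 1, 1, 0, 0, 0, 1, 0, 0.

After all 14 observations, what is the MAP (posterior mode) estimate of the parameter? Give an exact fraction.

obs 1: x=1 → posterior Beta(5, 8/5)
obs 2: x=0 → posterior Beta(5, 13/5)
obs 3: x=1 → posterior Beta(6, 13/5)
obs 4: x=1 → posterior Beta(7, 13/5)
obs 5: x=0 → posterior Beta(7, 18/5)
obs 6: x=1 → posterior Beta(8, 18/5)
obs 7: x=1 → posterior Beta(9, 18/5)
obs 8: x=1 → posterior Beta(10, 18/5)
obs 9: x=0 → posterior Beta(10, 23/5)
obs 10: x=0 → posterior Beta(10, 28/5)
obs 11: x=0 → posterior Beta(10, 33/5)
obs 12: x=1 → posterior Beta(11, 33/5)
obs 13: x=0 → posterior Beta(11, 38/5)
obs 14: x=0 → posterior Beta(11, 43/5)

25/44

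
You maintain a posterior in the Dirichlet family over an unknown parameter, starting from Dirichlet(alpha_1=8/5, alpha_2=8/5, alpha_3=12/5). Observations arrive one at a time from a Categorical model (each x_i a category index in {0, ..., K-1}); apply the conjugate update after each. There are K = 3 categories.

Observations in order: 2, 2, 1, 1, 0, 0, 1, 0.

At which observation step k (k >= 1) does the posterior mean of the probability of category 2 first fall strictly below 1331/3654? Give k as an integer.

obs 1: x=2 → posterior Dirichlet(8/5, 8/5, 17/5)
obs 2: x=2 → posterior Dirichlet(8/5, 8/5, 22/5)
obs 3: x=1 → posterior Dirichlet(8/5, 13/5, 22/5)
obs 4: x=1 → posterior Dirichlet(8/5, 18/5, 22/5)
obs 5: x=0 → posterior Dirichlet(13/5, 18/5, 22/5)
obs 6: x=0 → posterior Dirichlet(18/5, 18/5, 22/5)
obs 7: x=1 → posterior Dirichlet(18/5, 23/5, 22/5)
obs 8: x=0 → posterior Dirichlet(23/5, 23/5, 22/5)

k = 7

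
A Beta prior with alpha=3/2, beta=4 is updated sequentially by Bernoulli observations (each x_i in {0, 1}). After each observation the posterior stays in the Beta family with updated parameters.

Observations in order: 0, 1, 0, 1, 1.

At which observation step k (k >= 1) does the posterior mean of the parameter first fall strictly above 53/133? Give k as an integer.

k = 5

obs 1: x=0 → posterior Beta(3/2, 5)
obs 2: x=1 → posterior Beta(5/2, 5)
obs 3: x=0 → posterior Beta(5/2, 6)
obs 4: x=1 → posterior Beta(7/2, 6)
obs 5: x=1 → posterior Beta(9/2, 6)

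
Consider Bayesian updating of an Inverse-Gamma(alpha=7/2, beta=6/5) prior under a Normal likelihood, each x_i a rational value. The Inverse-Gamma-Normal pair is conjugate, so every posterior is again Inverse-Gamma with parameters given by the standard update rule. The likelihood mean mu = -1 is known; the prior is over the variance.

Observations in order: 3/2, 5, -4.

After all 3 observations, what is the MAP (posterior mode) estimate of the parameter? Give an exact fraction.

1073/240

obs 1: x=3/2 → posterior Inverse-Gamma(4, 173/40)
obs 2: x=5 → posterior Inverse-Gamma(9/2, 893/40)
obs 3: x=-4 → posterior Inverse-Gamma(5, 1073/40)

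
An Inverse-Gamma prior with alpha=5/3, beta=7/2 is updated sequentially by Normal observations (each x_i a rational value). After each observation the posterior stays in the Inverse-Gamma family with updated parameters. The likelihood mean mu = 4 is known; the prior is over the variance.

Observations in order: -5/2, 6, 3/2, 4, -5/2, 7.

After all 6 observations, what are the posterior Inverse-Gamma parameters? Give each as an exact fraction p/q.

alpha=14/3, beta=443/8

obs 1: x=-5/2 → posterior Inverse-Gamma(13/6, 197/8)
obs 2: x=6 → posterior Inverse-Gamma(8/3, 213/8)
obs 3: x=3/2 → posterior Inverse-Gamma(19/6, 119/4)
obs 4: x=4 → posterior Inverse-Gamma(11/3, 119/4)
obs 5: x=-5/2 → posterior Inverse-Gamma(25/6, 407/8)
obs 6: x=7 → posterior Inverse-Gamma(14/3, 443/8)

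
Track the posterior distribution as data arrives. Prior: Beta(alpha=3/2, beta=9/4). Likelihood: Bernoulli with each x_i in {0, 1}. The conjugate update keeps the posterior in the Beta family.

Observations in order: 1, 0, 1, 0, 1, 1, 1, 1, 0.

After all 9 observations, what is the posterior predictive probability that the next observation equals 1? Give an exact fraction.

10/17

obs 1: x=1 → posterior Beta(5/2, 9/4)
obs 2: x=0 → posterior Beta(5/2, 13/4)
obs 3: x=1 → posterior Beta(7/2, 13/4)
obs 4: x=0 → posterior Beta(7/2, 17/4)
obs 5: x=1 → posterior Beta(9/2, 17/4)
obs 6: x=1 → posterior Beta(11/2, 17/4)
obs 7: x=1 → posterior Beta(13/2, 17/4)
obs 8: x=1 → posterior Beta(15/2, 17/4)
obs 9: x=0 → posterior Beta(15/2, 21/4)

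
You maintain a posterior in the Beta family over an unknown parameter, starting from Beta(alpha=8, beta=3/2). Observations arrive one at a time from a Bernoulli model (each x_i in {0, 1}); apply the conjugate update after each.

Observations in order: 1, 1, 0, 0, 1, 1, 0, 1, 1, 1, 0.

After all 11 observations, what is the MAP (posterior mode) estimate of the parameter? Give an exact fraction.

obs 1: x=1 → posterior Beta(9, 3/2)
obs 2: x=1 → posterior Beta(10, 3/2)
obs 3: x=0 → posterior Beta(10, 5/2)
obs 4: x=0 → posterior Beta(10, 7/2)
obs 5: x=1 → posterior Beta(11, 7/2)
obs 6: x=1 → posterior Beta(12, 7/2)
obs 7: x=0 → posterior Beta(12, 9/2)
obs 8: x=1 → posterior Beta(13, 9/2)
obs 9: x=1 → posterior Beta(14, 9/2)
obs 10: x=1 → posterior Beta(15, 9/2)
obs 11: x=0 → posterior Beta(15, 11/2)

28/37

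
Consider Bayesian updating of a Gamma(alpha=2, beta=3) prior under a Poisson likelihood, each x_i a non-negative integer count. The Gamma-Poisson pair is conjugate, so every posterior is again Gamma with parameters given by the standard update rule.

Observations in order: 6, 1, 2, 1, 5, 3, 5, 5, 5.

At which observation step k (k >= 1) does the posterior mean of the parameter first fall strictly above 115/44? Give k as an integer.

k = 8

obs 1: x=6 → posterior Gamma(8, 4)
obs 2: x=1 → posterior Gamma(9, 5)
obs 3: x=2 → posterior Gamma(11, 6)
obs 4: x=1 → posterior Gamma(12, 7)
obs 5: x=5 → posterior Gamma(17, 8)
obs 6: x=3 → posterior Gamma(20, 9)
obs 7: x=5 → posterior Gamma(25, 10)
obs 8: x=5 → posterior Gamma(30, 11)
obs 9: x=5 → posterior Gamma(35, 12)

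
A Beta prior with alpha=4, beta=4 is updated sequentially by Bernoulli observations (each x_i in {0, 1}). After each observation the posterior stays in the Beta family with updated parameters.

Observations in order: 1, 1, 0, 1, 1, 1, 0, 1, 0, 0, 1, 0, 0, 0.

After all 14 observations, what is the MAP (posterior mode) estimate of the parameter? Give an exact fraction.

obs 1: x=1 → posterior Beta(5, 4)
obs 2: x=1 → posterior Beta(6, 4)
obs 3: x=0 → posterior Beta(6, 5)
obs 4: x=1 → posterior Beta(7, 5)
obs 5: x=1 → posterior Beta(8, 5)
obs 6: x=1 → posterior Beta(9, 5)
obs 7: x=0 → posterior Beta(9, 6)
obs 8: x=1 → posterior Beta(10, 6)
obs 9: x=0 → posterior Beta(10, 7)
obs 10: x=0 → posterior Beta(10, 8)
obs 11: x=1 → posterior Beta(11, 8)
obs 12: x=0 → posterior Beta(11, 9)
obs 13: x=0 → posterior Beta(11, 10)
obs 14: x=0 → posterior Beta(11, 11)

1/2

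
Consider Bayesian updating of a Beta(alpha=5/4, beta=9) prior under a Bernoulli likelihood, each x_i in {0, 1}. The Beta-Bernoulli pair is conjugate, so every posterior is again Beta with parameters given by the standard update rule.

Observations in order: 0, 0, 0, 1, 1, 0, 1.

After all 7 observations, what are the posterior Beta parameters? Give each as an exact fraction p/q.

obs 1: x=0 → posterior Beta(5/4, 10)
obs 2: x=0 → posterior Beta(5/4, 11)
obs 3: x=0 → posterior Beta(5/4, 12)
obs 4: x=1 → posterior Beta(9/4, 12)
obs 5: x=1 → posterior Beta(13/4, 12)
obs 6: x=0 → posterior Beta(13/4, 13)
obs 7: x=1 → posterior Beta(17/4, 13)

alpha=17/4, beta=13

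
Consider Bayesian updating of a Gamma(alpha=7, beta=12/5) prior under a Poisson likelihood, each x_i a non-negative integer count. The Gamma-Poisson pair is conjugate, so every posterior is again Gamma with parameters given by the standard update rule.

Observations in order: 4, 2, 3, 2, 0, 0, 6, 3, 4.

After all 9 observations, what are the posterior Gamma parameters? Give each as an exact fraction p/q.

alpha=31, beta=57/5

obs 1: x=4 → posterior Gamma(11, 17/5)
obs 2: x=2 → posterior Gamma(13, 22/5)
obs 3: x=3 → posterior Gamma(16, 27/5)
obs 4: x=2 → posterior Gamma(18, 32/5)
obs 5: x=0 → posterior Gamma(18, 37/5)
obs 6: x=0 → posterior Gamma(18, 42/5)
obs 7: x=6 → posterior Gamma(24, 47/5)
obs 8: x=3 → posterior Gamma(27, 52/5)
obs 9: x=4 → posterior Gamma(31, 57/5)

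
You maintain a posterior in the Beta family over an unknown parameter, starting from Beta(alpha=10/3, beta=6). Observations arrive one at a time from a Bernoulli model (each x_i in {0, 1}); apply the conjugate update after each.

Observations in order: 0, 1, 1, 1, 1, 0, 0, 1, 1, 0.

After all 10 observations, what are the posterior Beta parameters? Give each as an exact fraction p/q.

obs 1: x=0 → posterior Beta(10/3, 7)
obs 2: x=1 → posterior Beta(13/3, 7)
obs 3: x=1 → posterior Beta(16/3, 7)
obs 4: x=1 → posterior Beta(19/3, 7)
obs 5: x=1 → posterior Beta(22/3, 7)
obs 6: x=0 → posterior Beta(22/3, 8)
obs 7: x=0 → posterior Beta(22/3, 9)
obs 8: x=1 → posterior Beta(25/3, 9)
obs 9: x=1 → posterior Beta(28/3, 9)
obs 10: x=0 → posterior Beta(28/3, 10)

alpha=28/3, beta=10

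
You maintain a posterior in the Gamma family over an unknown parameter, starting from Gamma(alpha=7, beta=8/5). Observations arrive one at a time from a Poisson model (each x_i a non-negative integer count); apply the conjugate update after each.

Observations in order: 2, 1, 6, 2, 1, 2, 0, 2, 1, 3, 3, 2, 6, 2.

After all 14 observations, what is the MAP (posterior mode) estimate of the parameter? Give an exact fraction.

5/2

obs 1: x=2 → posterior Gamma(9, 13/5)
obs 2: x=1 → posterior Gamma(10, 18/5)
obs 3: x=6 → posterior Gamma(16, 23/5)
obs 4: x=2 → posterior Gamma(18, 28/5)
obs 5: x=1 → posterior Gamma(19, 33/5)
obs 6: x=2 → posterior Gamma(21, 38/5)
obs 7: x=0 → posterior Gamma(21, 43/5)
obs 8: x=2 → posterior Gamma(23, 48/5)
obs 9: x=1 → posterior Gamma(24, 53/5)
obs 10: x=3 → posterior Gamma(27, 58/5)
obs 11: x=3 → posterior Gamma(30, 63/5)
obs 12: x=2 → posterior Gamma(32, 68/5)
obs 13: x=6 → posterior Gamma(38, 73/5)
obs 14: x=2 → posterior Gamma(40, 78/5)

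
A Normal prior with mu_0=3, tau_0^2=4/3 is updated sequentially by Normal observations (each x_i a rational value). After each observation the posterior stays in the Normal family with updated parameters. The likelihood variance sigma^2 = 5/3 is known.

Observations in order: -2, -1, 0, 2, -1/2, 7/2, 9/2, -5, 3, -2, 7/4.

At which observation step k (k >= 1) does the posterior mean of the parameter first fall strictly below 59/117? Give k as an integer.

obs 1: x=-2 → posterior Normal(7/9, 20/27)
obs 2: x=-1 → posterior Normal(3/13, 20/39)
obs 3: x=0 → posterior Normal(3/17, 20/51)
obs 4: x=2 → posterior Normal(11/21, 20/63)
obs 5: x=-1/2 → posterior Normal(9/25, 4/15)
obs 6: x=7/2 → posterior Normal(23/29, 20/87)
obs 7: x=9/2 → posterior Normal(41/33, 20/99)
obs 8: x=-5 → posterior Normal(21/37, 20/111)
obs 9: x=3 → posterior Normal(33/41, 20/123)
obs 10: x=-2 → posterior Normal(5/9, 4/27)
obs 11: x=7/4 → posterior Normal(32/49, 20/147)

k = 2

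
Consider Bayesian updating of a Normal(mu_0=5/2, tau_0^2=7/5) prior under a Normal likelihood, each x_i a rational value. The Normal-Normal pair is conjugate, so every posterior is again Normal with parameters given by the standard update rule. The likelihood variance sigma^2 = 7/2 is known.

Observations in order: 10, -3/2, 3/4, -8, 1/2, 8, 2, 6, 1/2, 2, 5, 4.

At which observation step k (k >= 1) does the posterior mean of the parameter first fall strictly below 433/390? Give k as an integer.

k = 5

obs 1: x=10 → posterior Normal(65/14, 1)
obs 2: x=-3/2 → posterior Normal(59/18, 7/9)
obs 3: x=3/4 → posterior Normal(31/11, 7/11)
obs 4: x=-8 → posterior Normal(15/13, 7/13)
obs 5: x=1/2 → posterior Normal(16/15, 7/15)
obs 6: x=8 → posterior Normal(32/17, 7/17)
obs 7: x=2 → posterior Normal(36/19, 7/19)
obs 8: x=6 → posterior Normal(16/7, 1/3)
obs 9: x=1/2 → posterior Normal(49/23, 7/23)
obs 10: x=2 → posterior Normal(53/25, 7/25)
obs 11: x=5 → posterior Normal(7/3, 7/27)
obs 12: x=4 → posterior Normal(71/29, 7/29)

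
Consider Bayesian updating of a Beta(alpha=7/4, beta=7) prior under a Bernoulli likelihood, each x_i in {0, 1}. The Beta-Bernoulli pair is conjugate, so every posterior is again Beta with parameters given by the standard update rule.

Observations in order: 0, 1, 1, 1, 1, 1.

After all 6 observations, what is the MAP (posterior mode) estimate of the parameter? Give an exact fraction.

obs 1: x=0 → posterior Beta(7/4, 8)
obs 2: x=1 → posterior Beta(11/4, 8)
obs 3: x=1 → posterior Beta(15/4, 8)
obs 4: x=1 → posterior Beta(19/4, 8)
obs 5: x=1 → posterior Beta(23/4, 8)
obs 6: x=1 → posterior Beta(27/4, 8)

23/51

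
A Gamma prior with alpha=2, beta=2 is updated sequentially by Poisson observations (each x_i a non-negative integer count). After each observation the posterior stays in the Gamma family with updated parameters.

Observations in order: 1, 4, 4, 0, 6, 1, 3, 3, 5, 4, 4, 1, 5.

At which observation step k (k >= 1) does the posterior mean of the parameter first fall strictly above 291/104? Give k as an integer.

k = 11

obs 1: x=1 → posterior Gamma(3, 3)
obs 2: x=4 → posterior Gamma(7, 4)
obs 3: x=4 → posterior Gamma(11, 5)
obs 4: x=0 → posterior Gamma(11, 6)
obs 5: x=6 → posterior Gamma(17, 7)
obs 6: x=1 → posterior Gamma(18, 8)
obs 7: x=3 → posterior Gamma(21, 9)
obs 8: x=3 → posterior Gamma(24, 10)
obs 9: x=5 → posterior Gamma(29, 11)
obs 10: x=4 → posterior Gamma(33, 12)
obs 11: x=4 → posterior Gamma(37, 13)
obs 12: x=1 → posterior Gamma(38, 14)
obs 13: x=5 → posterior Gamma(43, 15)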